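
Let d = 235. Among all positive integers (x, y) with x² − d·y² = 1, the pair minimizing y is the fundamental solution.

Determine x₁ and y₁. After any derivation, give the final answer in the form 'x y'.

46 3

d=235: √d = [15; 3,30] (ℓ=2, even), read p_1/q_1
a_0=15:  p_0=15·1+0=15,  q_0=15·0+1=1
a_1=3:  p_1=3·15+1=46,  q_1=3·1+0=3
fundamental: x₁=46, y₁=3  (since 2116 − 235·9 = 1)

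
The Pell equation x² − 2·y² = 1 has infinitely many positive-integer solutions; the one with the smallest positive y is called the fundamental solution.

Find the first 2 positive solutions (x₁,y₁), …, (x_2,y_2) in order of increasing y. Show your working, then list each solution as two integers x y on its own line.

√2 = [1; 2, …], period ℓ=1 (odd) → k=1
step 0: (1, 1)  from 1·(1,0) + (0,1)
step 1: (3, 2)  from 2·(1,1) + (1,0)
fundamental: x₁=3, y₁=2  (since 9 − 2·4 = 1)
n=2: (3,2)∘(3,2) = (3·3+2·2·2, 3·2+2·3) = (17,12)

3 2
17 12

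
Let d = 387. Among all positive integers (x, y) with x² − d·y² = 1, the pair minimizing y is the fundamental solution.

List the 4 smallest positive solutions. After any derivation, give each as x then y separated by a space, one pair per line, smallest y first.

√387 → a₀=19, period (1,2,19,2,1,38); ℓ=6 even so k=5
step 0: (19, 1)  from 19·(1,0) + (0,1)
…
step 2: (59, 3)  from 2·(20,1) + (19,1)
step 3: (1141, 58)  from 19·(59,3) + (20,1)
step 4: (2341, 119)  from 2·(1141,58) + (59,3)
step 5: (3482, 177)  from 1·(2341,119) + (1141,58)
→ (3482, 177).  Check: 3482²=12124324, 387·177²=12124323, difference 1.
n=2: (3482,177)∘(3482,177) = (3482·3482+387·177·177, 3482·177+177·3482) = (24248647,1232628)
n=3: (24248647,1232628)∘(3482,177) = (3482·24248647+387·177·1232628, 3482·1232628+177·24248647) = (168867574226,8584021215)
n=4: (168867574226,8584021215)∘(3482,177) = (3482·168867574226+387·177·8584021215, 3482·8584021215+177·168867574226) = (1175993762661217,59779122508632)

3482 177
24248647 1232628
168867574226 8584021215
1175993762661217 59779122508632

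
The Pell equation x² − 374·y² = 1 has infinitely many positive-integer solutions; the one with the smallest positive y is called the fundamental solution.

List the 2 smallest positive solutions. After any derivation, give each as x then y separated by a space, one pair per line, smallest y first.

d=374: √d = [19; 2,1,18,1,2,38] (ℓ=6, even), read p_5/q_5
k=0  a_k=19  p_k/q_k = 19/1
…
k=4  a_k=1  p_k/q_k = 1141/59
k=5  a_k=2  p_k/q_k = 3365/174
→ (3365, 174).  Check: 3365²=11323225, 374·174²=11323224, difference 1.
(3365+174√374)^2 = 22646449 + 1171020√374

3365 174
22646449 1171020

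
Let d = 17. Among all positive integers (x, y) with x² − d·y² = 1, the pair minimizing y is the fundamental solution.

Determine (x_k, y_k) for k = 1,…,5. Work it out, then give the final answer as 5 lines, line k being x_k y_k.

33 8
2177 528
143649 34840
9478657 2298912
625447713 151693352

√17 = [4; 8, …], period ℓ=1 (odd) → k=1
a_0=4:  p_0=4·1+0=4,  q_0=4·0+1=1
a_1=8:  p_1=8·4+1=33,  q_1=8·1+0=8
→ (33, 8).  Check: 33²=1089, 17·8²=1088, difference 1.
n=2: (33,8)∘(33,8) = (33·33+17·8·8, 33·8+8·33) = (2177,528)
n=3: (2177,528)∘(33,8) = (33·2177+17·8·528, 33·528+8·2177) = (143649,34840)
n=4: (143649,34840)∘(33,8) = (33·143649+17·8·34840, 33·34840+8·143649) = (9478657,2298912)
n=5: (9478657,2298912)∘(33,8) = (33·9478657+17·8·2298912, 33·2298912+8·9478657) = (625447713,151693352)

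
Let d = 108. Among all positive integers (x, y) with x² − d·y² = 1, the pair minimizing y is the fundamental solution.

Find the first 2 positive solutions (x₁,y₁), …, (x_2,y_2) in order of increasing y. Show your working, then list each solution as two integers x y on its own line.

√108 → a₀=10, period (2,1,1,4,1,1,2,20); ℓ=8 even so k=7
i=0: a=10 ⇒ p=10, q=1
i=1: a=2 ⇒ p=21, q=2
…
i=3: a=1 ⇒ p=52, q=5
…
i=5: a=1 ⇒ p=291, q=28
i=6: a=1 ⇒ p=530, q=51
i=7: a=2 ⇒ p=1351, q=130
(x₁, y₁) = (1351, 130);  1351² − 108·130² = 1 ✓
(x_2, y_2) = (1351·1351 + 108·130·130, 1351·130 + 130·1351) = (3650401, 351260)

1351 130
3650401 351260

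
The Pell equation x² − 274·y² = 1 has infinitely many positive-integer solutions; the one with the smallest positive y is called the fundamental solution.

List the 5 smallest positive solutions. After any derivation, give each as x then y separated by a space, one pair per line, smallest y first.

[16; 1,1,4,4,1,1,32] for √274; ℓ=7 ⇒ convergent index 13
step 0: (16, 1)  from 16·(1,0) + (0,1)
step 1: (17, 1)  from 1·(16,1) + (1,0)
step 2: (33, 2)  from 1·(17,1) + (16,1)
step 3: (149, 9)  from 4·(33,2) + (17,1)
step 4: (629, 38)  from 4·(149,9) + (33,2)
step 5: (778, 47)  from 1·(629,38) + (149,9)
step 6: (1407, 85)  from 1·(778,47) + (629,38)
step 7: (45802, 2767)  from 32·(1407,85) + (778,47)
step 8: (47209, 2852)  from 1·(45802,2767) + (1407,85)
step 9: (93011, 5619)  from 1·(47209,2852) + (45802,2767)
step 10: (419253, 25328)  from 4·(93011,5619) + (47209,2852)
step 11: (1770023, 106931)  from 4·(419253,25328) + (93011,5619)
step 12: (2189276, 132259)  from 1·(1770023,106931) + (419253,25328)
step 13: (3959299, 239190)  from 1·(2189276,132259) + (1770023,106931)
→ (3959299, 239190).  Check: 3959299²=15676048571401, 274·239190²=15676048571400, difference 1.
(x_2, y_2) = (3959299·3959299 + 274·239190·239190, 3959299·239190 + 239190·3959299) = (31352097142801, 1894049455620)
(x_3, y_3) = (3959299·31352097142801 + 274·239190·1894049455620, 3959299·1894049455620 + 239190·31352097142801) = (248264653730785753699, 14998216231173381570)
(x_4, y_4) = (3959299·248264653730785753699 + 274·239190·14998216231173381570, 3959299·14998216231173381570 + 239190·248264653730785753699) = (1965907990503261255572251201, 118764845051735182903983240)
(x_5, y_5) = (3959299·1965907990503261255572251201 + 274·239190·118764845051735182903983240, 3959299·118764845051735182903983240 + 239190·1965907990503261255572251201) = (15567235081782895307198186429982499, 940451064496965117656884702915950)

3959299 239190
31352097142801 1894049455620
248264653730785753699 14998216231173381570
1965907990503261255572251201 118764845051735182903983240
15567235081782895307198186429982499 940451064496965117656884702915950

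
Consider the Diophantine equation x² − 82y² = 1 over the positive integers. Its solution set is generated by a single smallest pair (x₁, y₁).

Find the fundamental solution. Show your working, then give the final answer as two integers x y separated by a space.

163 18

d=82: √d = [9; 18] (ℓ=1, odd), read p_1/q_1
i=0: a=9 ⇒ p=9, q=1
i=1: a=18 ⇒ p=163, q=18
(x₁, y₁) = (163, 18);  163² − 82·18² = 1 ✓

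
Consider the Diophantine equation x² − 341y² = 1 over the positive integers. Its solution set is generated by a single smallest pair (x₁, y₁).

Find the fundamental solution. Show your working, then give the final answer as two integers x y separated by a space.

10626551 575460

√341 → a₀=18, period (2,6,1,8,2,…,6,2,36); ℓ=14 even so k=13
step 0: (18, 1)  from 18·(1,0) + (0,1)
…
step 4: (2456, 133)  from 8·(277,15) + (240,13)
…
step 6: (7645, 414)  from 1·(5189,281) + (2456,133)
…
step 8: (28124, 1523)  from 1·(20479,1109) + (7645,414)
…
step 11: (718667, 38918)  from 1·(641940,34763) + (76727,4155)
step 12: (4953942, 268271)  from 6·(718667,38918) + (641940,34763)
step 13: (10626551, 575460)  from 2·(4953942,268271) + (718667,38918)
(x₁, y₁) = (10626551, 575460);  10626551² − 341·575460² = 1 ✓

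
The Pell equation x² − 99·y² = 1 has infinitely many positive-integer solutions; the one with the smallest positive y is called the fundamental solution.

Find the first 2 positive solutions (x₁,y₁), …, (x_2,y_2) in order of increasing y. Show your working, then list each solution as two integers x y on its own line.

√99 = [9; 1,18, …], period ℓ=2 (even) → k=1
a_0=9:  p_0=9·1+0=9,  q_0=9·0+1=1
a_1=1:  p_1=1·9+1=10,  q_1=1·1+0=1
(x₁, y₁) = (10, 1);  10² − 99·1² = 1 ✓
k=2:  x_2 = 10·10+99·1·1 = 199,  y_2 = 10·1+1·10 = 20

10 1
199 20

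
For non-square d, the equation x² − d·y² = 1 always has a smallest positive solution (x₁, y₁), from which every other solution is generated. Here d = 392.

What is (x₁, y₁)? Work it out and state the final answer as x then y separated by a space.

99 5

d=392: √d = [19; 1,3,1,38] (ℓ=4, even), read p_3/q_3
step 0: (19, 1)  from 19·(1,0) + (0,1)
…
step 2: (79, 4)  from 3·(20,1) + (19,1)
step 3: (99, 5)  from 1·(79,4) + (20,1)
(x₁, y₁) = (99, 5);  99² − 392·5² = 1 ✓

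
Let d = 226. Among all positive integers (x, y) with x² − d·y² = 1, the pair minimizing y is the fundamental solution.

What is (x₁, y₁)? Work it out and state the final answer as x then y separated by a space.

451 30

d=226: √d = [15; 30] (ℓ=1, odd), read p_1/q_1
step 0: (15, 1)  from 15·(1,0) + (0,1)
step 1: (451, 30)  from 30·(15,1) + (1,0)
→ (451, 30).  Check: 451²=203401, 226·30²=203400, difference 1.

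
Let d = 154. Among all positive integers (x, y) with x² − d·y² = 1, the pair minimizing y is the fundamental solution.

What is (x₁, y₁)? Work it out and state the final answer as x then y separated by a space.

21295 1716

√154 → a₀=12, period (2,2,3,1,2,1,3,2,2,24); ℓ=10 even so k=9
step 0: (12, 1)  from 12·(1,0) + (0,1)
…
step 5: (757, 61)  from 2·(273,22) + (211,17)
…
step 8: (8724, 703)  from 2·(3847,310) + (1030,83)
step 9: (21295, 1716)  from 2·(8724,703) + (3847,310)
fundamental: x₁=21295, y₁=1716  (since 453477025 − 154·2944656 = 1)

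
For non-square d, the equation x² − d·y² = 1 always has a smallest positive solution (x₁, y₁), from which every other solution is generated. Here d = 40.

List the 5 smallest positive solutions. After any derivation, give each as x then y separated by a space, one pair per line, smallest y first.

19 3
721 114
27379 4329
1039681 164388
39480499 6242415

√40 → a₀=6, period (3,12); ℓ=2 even so k=1
step 0: (6, 1)  from 6·(1,0) + (0,1)
step 1: (19, 3)  from 3·(6,1) + (1,0)
→ (19, 3).  Check: 19²=361, 40·3²=360, difference 1.
k=2:  x_2 = 19·19+40·3·3 = 721,  y_2 = 19·3+3·19 = 114
k=3:  x_3 = 19·721+40·3·114 = 27379,  y_3 = 19·114+3·721 = 4329
k=4:  x_4 = 19·27379+40·3·4329 = 1039681,  y_4 = 19·4329+3·27379 = 164388
k=5:  x_5 = 19·1039681+40·3·164388 = 39480499,  y_5 = 19·164388+3·1039681 = 6242415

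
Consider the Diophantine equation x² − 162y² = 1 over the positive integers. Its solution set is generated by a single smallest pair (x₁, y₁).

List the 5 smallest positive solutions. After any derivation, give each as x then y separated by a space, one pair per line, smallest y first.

[12; 1,2,1,2,12,2,1,2,1,24] for √162; ℓ=10 ⇒ convergent index 9
i=0: a=12 ⇒ p=12, q=1
i=1: a=1 ⇒ p=13, q=1
i=2: a=2 ⇒ p=38, q=3
…
i=6: a=2 ⇒ p=3602, q=283
i=7: a=1 ⇒ p=5333, q=419
i=8: a=2 ⇒ p=14268, q=1121
i=9: a=1 ⇒ p=19601, q=1540
→ (19601, 1540).  Check: 19601²=384199201, 162·1540²=384199200, difference 1.
n=2: (19601,1540)∘(19601,1540) = (19601·19601+162·1540·1540, 19601·1540+1540·19601) = (768398401,60371080)
n=3: (768398401,60371080)∘(19601,1540) = (19601·768398401+162·1540·60371080, 19601·60371080+1540·768398401) = (30122754096401,2366667076620)
n=4: (30122754096401,2366667076620)∘(19601,1540) = (19601·30122754096401+162·1540·2366667076620, 19601·2366667076620+1540·30122754096401) = (1180872205318713601,92778082677286160)
n=5: (1180872205318713601,92778082677286160)∘(19601,1540) = (19601·1180872205318713601+162·1540·92778082677286160, 19601·92778082677286160+1540·1180872205318713601) = (46292552162781456490001,3637086394748304967700)

19601 1540
768398401 60371080
30122754096401 2366667076620
1180872205318713601 92778082677286160
46292552162781456490001 3637086394748304967700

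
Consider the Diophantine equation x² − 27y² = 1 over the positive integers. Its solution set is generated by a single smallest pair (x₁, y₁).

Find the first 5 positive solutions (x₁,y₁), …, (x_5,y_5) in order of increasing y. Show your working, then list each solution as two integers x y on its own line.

[5; 5,10] for √27; ℓ=2 ⇒ convergent index 1
i=0: a=5 ⇒ p=5, q=1
i=1: a=5 ⇒ p=26, q=5
fundamental: x₁=26, y₁=5  (since 676 − 27·25 = 1)
k=2:  x_2 = 26·26+27·5·5 = 1351,  y_2 = 26·5+5·26 = 260
k=3:  x_3 = 26·1351+27·5·260 = 70226,  y_3 = 26·260+5·1351 = 13515
k=4:  x_4 = 26·70226+27·5·13515 = 3650401,  y_4 = 26·13515+5·70226 = 702520
k=5:  x_5 = 26·3650401+27·5·702520 = 189750626,  y_5 = 26·702520+5·3650401 = 36517525

26 5
1351 260
70226 13515
3650401 702520
189750626 36517525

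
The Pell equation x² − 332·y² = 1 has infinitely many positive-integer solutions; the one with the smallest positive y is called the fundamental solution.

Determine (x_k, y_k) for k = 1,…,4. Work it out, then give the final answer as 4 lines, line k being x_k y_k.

13447 738
361643617 19847772
9726043422151 533785979430
261572211433685377 14355640110942648

[18; 4,1,1,8,1,1,4,36] for √332; ℓ=8 ⇒ convergent index 7
step 0: (18, 1)  from 18·(1,0) + (0,1)
…
step 3: (164, 9)  from 1·(91,5) + (73,4)
…
step 5: (1567, 86)  from 1·(1403,77) + (164,9)
step 6: (2970, 163)  from 1·(1567,86) + (1403,77)
step 7: (13447, 738)  from 4·(2970,163) + (1567,86)
fundamental: x₁=13447, y₁=738  (since 180821809 − 332·544644 = 1)
n=2: (13447,738)∘(13447,738) = (13447·13447+332·738·738, 13447·738+738·13447) = (361643617,19847772)
n=3: (361643617,19847772)∘(13447,738) = (13447·361643617+332·738·19847772, 13447·19847772+738·361643617) = (9726043422151,533785979430)
n=4: (9726043422151,533785979430)∘(13447,738) = (13447·9726043422151+332·738·533785979430, 13447·533785979430+738·9726043422151) = (261572211433685377,14355640110942648)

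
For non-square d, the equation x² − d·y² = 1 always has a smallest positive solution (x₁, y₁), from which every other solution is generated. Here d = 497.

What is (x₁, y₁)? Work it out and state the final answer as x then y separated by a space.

1201887 53912

d=497: √d = [22; 3,2,2,5,6,5,2,2,3,44] (ℓ=10, even), read p_9/q_9
i=0: a=22 ⇒ p=22, q=1
i=1: a=3 ⇒ p=67, q=3
…
i=4: a=5 ⇒ p=2051, q=92
…
i=7: a=2 ⇒ p=143637, q=6443
i=8: a=2 ⇒ p=352750, q=15823
i=9: a=3 ⇒ p=1201887, q=53912
(x₁, y₁) = (1201887, 53912);  1201887² − 497·53912² = 1 ✓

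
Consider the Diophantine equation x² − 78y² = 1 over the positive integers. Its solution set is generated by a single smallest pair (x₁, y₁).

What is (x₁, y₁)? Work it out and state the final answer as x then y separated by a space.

√78 = [8; 1,4,1,16, …], period ℓ=4 (even) → k=3
i=0: a=8 ⇒ p=8, q=1
i=1: a=1 ⇒ p=9, q=1
i=2: a=4 ⇒ p=44, q=5
i=3: a=1 ⇒ p=53, q=6
fundamental: x₁=53, y₁=6  (since 2809 − 78·36 = 1)

53 6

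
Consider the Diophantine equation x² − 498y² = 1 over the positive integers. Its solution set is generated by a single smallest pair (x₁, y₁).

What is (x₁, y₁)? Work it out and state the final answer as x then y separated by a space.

d=498: √d = [22; 3,6,22,6,3,44] (ℓ=6, even), read p_5/q_5
i=0: a=22 ⇒ p=22, q=1
…
i=4: a=6 ⇒ p=56794, q=2545
i=5: a=3 ⇒ p=179777, q=8056
fundamental: x₁=179777, y₁=8056  (since 32319769729 − 498·64899136 = 1)

179777 8056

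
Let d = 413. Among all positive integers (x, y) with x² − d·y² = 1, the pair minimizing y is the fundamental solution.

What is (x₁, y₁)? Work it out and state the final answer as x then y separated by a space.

√413 = [20; 3,9,1,4,1,9,3,40, …], period ℓ=8 (even) → k=7
k=0  a_k=20  p_k/q_k = 20/1
k=1  a_k=3  p_k/q_k = 61/3
k=2  a_k=9  p_k/q_k = 569/28
k=3  a_k=1  p_k/q_k = 630/31
k=4  a_k=4  p_k/q_k = 3089/152
k=5  a_k=1  p_k/q_k = 3719/183
k=6  a_k=9  p_k/q_k = 36560/1799
k=7  a_k=3  p_k/q_k = 113399/5580
→ (113399, 5580).  Check: 113399²=12859333201, 413·5580²=12859333200, difference 1.

113399 5580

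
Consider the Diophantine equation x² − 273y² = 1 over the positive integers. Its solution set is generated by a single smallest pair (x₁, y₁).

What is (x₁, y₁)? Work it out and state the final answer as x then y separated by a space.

727 44

d=273: √d = [16; 1,1,10,1,1,32] (ℓ=6, even), read p_5/q_5
i=0: a=16 ⇒ p=16, q=1
…
i=3: a=10 ⇒ p=347, q=21
i=4: a=1 ⇒ p=380, q=23
i=5: a=1 ⇒ p=727, q=44
→ (727, 44).  Check: 727²=528529, 273·44²=528528, difference 1.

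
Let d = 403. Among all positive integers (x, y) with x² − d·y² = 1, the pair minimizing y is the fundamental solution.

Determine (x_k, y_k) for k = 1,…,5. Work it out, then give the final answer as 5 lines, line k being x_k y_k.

√403 = [20; 13,2,1,3,1,3,1,2,13,40, …], period ℓ=10 (even) → k=9
step 0: (20, 1)  from 20·(1,0) + (0,1)
step 1: (261, 13)  from 13·(20,1) + (1,0)
step 2: (542, 27)  from 2·(261,13) + (20,1)
step 3: (803, 40)  from 1·(542,27) + (261,13)
step 4: (2951, 147)  from 3·(803,40) + (542,27)
step 5: (3754, 187)  from 1·(2951,147) + (803,40)
step 6: (14213, 708)  from 3·(3754,187) + (2951,147)
step 7: (17967, 895)  from 1·(14213,708) + (3754,187)
step 8: (50147, 2498)  from 2·(17967,895) + (14213,708)
step 9: (669878, 33369)  from 13·(50147,2498) + (17967,895)
→ (669878, 33369).  Check: 669878²=448736534884, 403·33369²=448736534883, difference 1.
(669878+33369√403)^2 = 897473069767 + 44706317964√403
(669878+33369√403)^3 = 1202394930058086974 + 59895557730143415√403
(669878+33369√403)^4 = 1610915821914004898868577 + 80245432842261314788776√403
(669878+33369√403)^5 = 2158234137903017152358511160238 + 107509300122956754498421235241√403

669878 33369
897473069767 44706317964
1202394930058086974 59895557730143415
1610915821914004898868577 80245432842261314788776
2158234137903017152358511160238 107509300122956754498421235241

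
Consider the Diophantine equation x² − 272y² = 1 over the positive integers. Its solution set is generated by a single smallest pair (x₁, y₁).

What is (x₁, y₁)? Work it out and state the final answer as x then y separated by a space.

√272 → a₀=16, period (2,32); ℓ=2 even so k=1
i=0: a=16 ⇒ p=16, q=1
i=1: a=2 ⇒ p=33, q=2
fundamental: x₁=33, y₁=2  (since 1089 − 272·4 = 1)

33 2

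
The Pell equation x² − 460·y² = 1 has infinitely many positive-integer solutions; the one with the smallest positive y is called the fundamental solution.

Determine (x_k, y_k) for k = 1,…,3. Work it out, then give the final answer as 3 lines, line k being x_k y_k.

d=460: √d = [21; 2,4,3,1,2,10,2,1,3,4,2,42] (ℓ=12, even), read p_11/q_11
step 0: (21, 1)  from 21·(1,0) + (0,1)
step 1: (43, 2)  from 2·(21,1) + (1,0)
…
step 3: (622, 29)  from 3·(193,9) + (43,2)
step 4: (815, 38)  from 1·(622,29) + (193,9)
step 5: (2252, 105)  from 2·(815,38) + (622,29)
step 6: (23335, 1088)  from 10·(2252,105) + (815,38)
…
step 8: (72257, 3369)  from 1·(48922,2281) + (23335,1088)
…
step 10: (1135029, 52921)  from 4·(265693,12388) + (72257,3369)
step 11: (2535751, 118230)  from 2·(1135029,52921) + (265693,12388)
→ (2535751, 118230).  Check: 2535751²=6430033134001, 460·118230²=6430033134000, difference 1.
(2535751+118230√460)^2 = 12860066268001 + 599603681460√460
(2535751+118230√460)^3 = 65219851798297071751 + 3040891269731634690√460

2535751 118230
12860066268001 599603681460
65219851798297071751 3040891269731634690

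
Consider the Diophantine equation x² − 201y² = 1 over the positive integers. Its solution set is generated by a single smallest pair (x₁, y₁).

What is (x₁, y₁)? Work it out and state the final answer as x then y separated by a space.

[14; 5,1,1,1,2,…,1,5,28] for √201; ℓ=14 ⇒ convergent index 13
step 0: (14, 1)  from 14·(1,0) + (0,1)
step 1: (71, 5)  from 5·(14,1) + (1,0)
step 2: (85, 6)  from 1·(71,5) + (14,1)
step 3: (156, 11)  from 1·(85,6) + (71,5)
step 4: (241, 17)  from 1·(156,11) + (85,6)
step 5: (638, 45)  from 2·(241,17) + (156,11)
step 6: (879, 62)  from 1·(638,45) + (241,17)
…
step 8: (8549, 603)  from 1·(7670,541) + (879,62)
step 9: (24768, 1747)  from 2·(8549,603) + (7670,541)
step 10: (33317, 2350)  from 1·(24768,1747) + (8549,603)
step 11: (58085, 4097)  from 1·(33317,2350) + (24768,1747)
step 12: (91402, 6447)  from 1·(58085,4097) + (33317,2350)
step 13: (515095, 36332)  from 5·(91402,6447) + (58085,4097)
fundamental: x₁=515095, y₁=36332  (since 265322859025 − 201·1320014224 = 1)

515095 36332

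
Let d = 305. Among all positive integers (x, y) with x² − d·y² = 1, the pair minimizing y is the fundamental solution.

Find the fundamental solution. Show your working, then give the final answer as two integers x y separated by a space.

√305 = [17; 2,6,2,34, …], period ℓ=4 (even) → k=3
i=0: a=17 ⇒ p=17, q=1
i=1: a=2 ⇒ p=35, q=2
i=2: a=6 ⇒ p=227, q=13
i=3: a=2 ⇒ p=489, q=28
→ (489, 28).  Check: 489²=239121, 305·28²=239120, difference 1.

489 28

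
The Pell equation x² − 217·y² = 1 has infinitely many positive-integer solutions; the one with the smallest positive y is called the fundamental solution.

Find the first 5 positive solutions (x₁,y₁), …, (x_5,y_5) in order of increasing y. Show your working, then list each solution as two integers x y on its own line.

3844063 260952
29553640695937 2006231855952
227212113429087499999 15424163293772565000
1746835356769087211376615937 118582910847096488831334048
13429890324095468173938627689764063 911680360039229116129595136549048

[14; 1,2,1,2,1,…,2,1,28] for √217; ℓ=16 ⇒ convergent index 15
i=0: a=14 ⇒ p=14, q=1
i=1: a=1 ⇒ p=15, q=1
i=2: a=2 ⇒ p=44, q=3
…
i=4: a=2 ⇒ p=162, q=11
i=5: a=1 ⇒ p=221, q=15
i=6: a=1 ⇒ p=383, q=26
i=7: a=9 ⇒ p=3668, q=249
i=8: a=4 ⇒ p=15055, q=1022
i=9: a=9 ⇒ p=139163, q=9447
i=10: a=1 ⇒ p=154218, q=10469
…
i=12: a=2 ⇒ p=740980, q=50301
…
i=14: a=2 ⇒ p=2809702, q=190735
i=15: a=1 ⇒ p=3844063, q=260952
fundamental: x₁=3844063, y₁=260952  (since 14776820347969 − 217·68095946304 = 1)
n=2: (3844063,260952)∘(3844063,260952) = (3844063·3844063+217·260952·260952, 3844063·260952+260952·3844063) = (29553640695937,2006231855952)
n=3: (29553640695937,2006231855952)∘(3844063,260952) = (3844063·29553640695937+217·260952·2006231855952, 3844063·2006231855952+260952·29553640695937) = (227212113429087499999,15424163293772565000)
n=4: (227212113429087499999,15424163293772565000)∘(3844063,260952) = (3844063·227212113429087499999+217·260952·15424163293772565000, 3844063·15424163293772565000+260952·227212113429087499999) = (1746835356769087211376615937,118582910847096488831334048)
n=5: (1746835356769087211376615937,118582910847096488831334048)∘(3844063,260952) = (3844063·1746835356769087211376615937+217·260952·118582910847096488831334048, 3844063·118582910847096488831334048+260952·1746835356769087211376615937) = (13429890324095468173938627689764063,911680360039229116129595136549048)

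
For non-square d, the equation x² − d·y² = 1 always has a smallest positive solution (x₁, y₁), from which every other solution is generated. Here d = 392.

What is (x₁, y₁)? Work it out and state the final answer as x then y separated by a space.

99 5

[19; 1,3,1,38] for √392; ℓ=4 ⇒ convergent index 3
step 0: (19, 1)  from 19·(1,0) + (0,1)
…
step 2: (79, 4)  from 3·(20,1) + (19,1)
step 3: (99, 5)  from 1·(79,4) + (20,1)
fundamental: x₁=99, y₁=5  (since 9801 − 392·25 = 1)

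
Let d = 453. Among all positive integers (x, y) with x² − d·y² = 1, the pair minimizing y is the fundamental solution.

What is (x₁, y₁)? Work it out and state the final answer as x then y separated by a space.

1653751 77700

[21; 3,1,1,10,14,10,1,1,3,42] for √453; ℓ=10 ⇒ convergent index 9
step 0: (21, 1)  from 21·(1,0) + (0,1)
step 1: (64, 3)  from 3·(21,1) + (1,0)
…
step 3: (149, 7)  from 1·(85,4) + (64,3)
step 4: (1575, 74)  from 10·(149,7) + (85,4)
…
step 8: (469329, 22051)  from 1·(245764,11547) + (223565,10504)
step 9: (1653751, 77700)  from 3·(469329,22051) + (245764,11547)
(x₁, y₁) = (1653751, 77700);  1653751² − 453·77700² = 1 ✓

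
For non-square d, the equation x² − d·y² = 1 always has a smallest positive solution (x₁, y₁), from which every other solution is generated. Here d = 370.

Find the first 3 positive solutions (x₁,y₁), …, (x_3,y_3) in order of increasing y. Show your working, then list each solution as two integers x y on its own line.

213859 11118
91471343761 4755368724
39123940210553539 2033956799880714

d=370: √d = [19; 4,4,38] (ℓ=3, odd), read p_5/q_5
i=0: a=19 ⇒ p=19, q=1
…
i=2: a=4 ⇒ p=327, q=17
i=3: a=38 ⇒ p=12503, q=650
i=4: a=4 ⇒ p=50339, q=2617
i=5: a=4 ⇒ p=213859, q=11118
→ (213859, 11118).  Check: 213859²=45735671881, 370·11118²=45735671880, difference 1.
(213859+11118√370)^2 = 91471343761 + 4755368724√370
(213859+11118√370)^3 = 39123940210553539 + 2033956799880714√370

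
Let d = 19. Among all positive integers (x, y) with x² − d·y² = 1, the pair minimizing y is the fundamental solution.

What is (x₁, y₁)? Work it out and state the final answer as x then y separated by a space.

√19 → a₀=4, period (2,1,3,1,2,8); ℓ=6 even so k=5
k=0  a_k=4  p_k/q_k = 4/1
k=1  a_k=2  p_k/q_k = 9/2
k=2  a_k=1  p_k/q_k = 13/3
k=3  a_k=3  p_k/q_k = 48/11
k=4  a_k=1  p_k/q_k = 61/14
k=5  a_k=2  p_k/q_k = 170/39
(x₁, y₁) = (170, 39);  170² − 19·39² = 1 ✓

170 39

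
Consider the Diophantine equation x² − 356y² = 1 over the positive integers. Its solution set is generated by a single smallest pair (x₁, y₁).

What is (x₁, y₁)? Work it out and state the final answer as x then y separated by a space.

500001 26500

[18; 1,6,1,1,2,…,6,1,36] for √356; ℓ=14 ⇒ convergent index 13
i=0: a=18 ⇒ p=18, q=1
i=1: a=1 ⇒ p=19, q=1
…
i=4: a=1 ⇒ p=283, q=15
i=5: a=2 ⇒ p=717, q=38
…
i=7: a=8 ⇒ p=8717, q=462
…
i=12: a=6 ⇒ p=433982, q=23001
i=13: a=1 ⇒ p=500001, q=26500
→ (500001, 26500).  Check: 500001²=250001000001, 356·26500²=250001000000, difference 1.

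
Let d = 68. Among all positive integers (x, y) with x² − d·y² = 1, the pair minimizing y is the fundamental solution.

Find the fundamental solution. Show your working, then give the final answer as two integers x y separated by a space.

33 4

d=68: √d = [8; 4,16] (ℓ=2, even), read p_1/q_1
step 0: (8, 1)  from 8·(1,0) + (0,1)
step 1: (33, 4)  from 4·(8,1) + (1,0)
fundamental: x₁=33, y₁=4  (since 1089 − 68·16 = 1)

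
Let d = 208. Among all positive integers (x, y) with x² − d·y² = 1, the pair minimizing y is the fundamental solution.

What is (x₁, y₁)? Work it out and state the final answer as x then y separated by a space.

649 45

[14; 2,2,1,2,2,28] for √208; ℓ=6 ⇒ convergent index 5
a_0=14:  p_0=14·1+0=14,  q_0=14·0+1=1
a_1=2:  p_1=2·14+1=29,  q_1=2·1+0=2
a_2=2:  p_2=2·29+14=72,  q_2=2·2+1=5
…
a_4=2:  p_4=2·101+72=274,  q_4=2·7+5=19
a_5=2:  p_5=2·274+101=649,  q_5=2·19+7=45
fundamental: x₁=649, y₁=45  (since 421201 − 208·2025 = 1)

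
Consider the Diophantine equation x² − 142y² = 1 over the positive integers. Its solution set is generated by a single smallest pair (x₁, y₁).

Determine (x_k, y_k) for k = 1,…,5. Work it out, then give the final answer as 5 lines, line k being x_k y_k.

d=142: √d = [11; 1,10,1,22] (ℓ=4, even), read p_3/q_3
step 0: (11, 1)  from 11·(1,0) + (0,1)
step 1: (12, 1)  from 1·(11,1) + (1,0)
step 2: (131, 11)  from 10·(12,1) + (11,1)
step 3: (143, 12)  from 1·(131,11) + (12,1)
(x₁, y₁) = (143, 12);  143² − 142·12² = 1 ✓
k=2:  x_2 = 143·143+142·12·12 = 40897,  y_2 = 143·12+12·143 = 3432
k=3:  x_3 = 143·40897+142·12·3432 = 11696399,  y_3 = 143·3432+12·40897 = 981540
k=4:  x_4 = 143·11696399+142·12·981540 = 3345129217,  y_4 = 143·981540+12·11696399 = 280717008
k=5:  x_5 = 143·3345129217+142·12·280717008 = 956695259663,  y_5 = 143·280717008+12·3345129217 = 80284082748

143 12
40897 3432
11696399 981540
3345129217 280717008
956695259663 80284082748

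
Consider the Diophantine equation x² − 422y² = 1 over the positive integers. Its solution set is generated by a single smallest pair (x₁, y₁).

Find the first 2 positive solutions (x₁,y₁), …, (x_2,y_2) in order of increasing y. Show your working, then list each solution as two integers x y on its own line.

[20; 1,1,5,2,1,…,1,1,40] for √422; ℓ=14 ⇒ convergent index 13
step 0: (20, 1)  from 20·(1,0) + (0,1)
…
step 2: (41, 2)  from 1·(21,1) + (20,1)
step 3: (226, 11)  from 5·(41,2) + (21,1)
step 4: (493, 24)  from 2·(226,11) + (41,2)
step 5: (719, 35)  from 1·(493,24) + (226,11)
step 6: (2650, 129)  from 3·(719,35) + (493,24)
step 7: (53719, 2615)  from 20·(2650,129) + (719,35)
…
step 11: (3211821, 156349)  from 5·(598859,29152) + (217526,10589)
step 12: (3810680, 185501)  from 1·(3211821,156349) + (598859,29152)
step 13: (7022501, 341850)  from 1·(3810680,185501) + (3211821,156349)
(x₁, y₁) = (7022501, 341850);  7022501² − 422·341850² = 1 ✓
n=2: (7022501,341850)∘(7022501,341850) = (7022501·7022501+422·341850·341850, 7022501·341850+341850·7022501) = (98631040590001,4801283933700)

7022501 341850
98631040590001 4801283933700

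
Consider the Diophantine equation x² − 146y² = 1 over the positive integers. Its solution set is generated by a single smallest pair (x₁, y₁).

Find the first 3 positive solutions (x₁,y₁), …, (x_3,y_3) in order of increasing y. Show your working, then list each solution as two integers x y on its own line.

145 12
42049 3480
12194065 1009188

[12; 12,24] for √146; ℓ=2 ⇒ convergent index 1
step 0: (12, 1)  from 12·(1,0) + (0,1)
step 1: (145, 12)  from 12·(12,1) + (1,0)
(x₁, y₁) = (145, 12);  145² − 146·12² = 1 ✓
(x_2, y_2) = (145·145 + 146·12·12, 145·12 + 12·145) = (42049, 3480)
(x_3, y_3) = (145·42049 + 146·12·3480, 145·3480 + 12·42049) = (12194065, 1009188)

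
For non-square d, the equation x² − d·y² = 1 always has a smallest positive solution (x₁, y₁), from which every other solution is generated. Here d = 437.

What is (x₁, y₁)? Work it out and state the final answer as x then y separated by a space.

4599 220

d=437: √d = [20; 1,9,2,9,1,40] (ℓ=6, even), read p_5/q_5
a_0=20:  p_0=20·1+0=20,  q_0=20·0+1=1
a_1=1:  p_1=1·20+1=21,  q_1=1·1+0=1
…
a_3=2:  p_3=2·209+21=439,  q_3=2·10+1=21
a_4=9:  p_4=9·439+209=4160,  q_4=9·21+10=199
a_5=1:  p_5=1·4160+439=4599,  q_5=1·199+21=220
→ (4599, 220).  Check: 4599²=21150801, 437·220²=21150800, difference 1.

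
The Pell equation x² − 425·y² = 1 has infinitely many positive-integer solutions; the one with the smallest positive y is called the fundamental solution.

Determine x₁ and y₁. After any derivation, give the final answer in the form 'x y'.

d=425: √d = [20; 1,1,1,1,1,1,40] (ℓ=7, odd), read p_13/q_13
a_0=20:  p_0=20·1+0=20,  q_0=20·0+1=1
…
a_2=1:  p_2=1·21+20=41,  q_2=1·1+1=2
a_3=1:  p_3=1·41+21=62,  q_3=1·2+1=3
a_4=1:  p_4=1·62+41=103,  q_4=1·3+2=5
…
a_9=1:  p_9=1·11153+10885=22038,  q_9=1·541+528=1069
…
a_11=1:  p_11=1·33191+22038=55229,  q_11=1·1610+1069=2679
a_12=1:  p_12=1·55229+33191=88420,  q_12=1·2679+1610=4289
a_13=1:  p_13=1·88420+55229=143649,  q_13=1·4289+2679=6968
fundamental: x₁=143649, y₁=6968  (since 20635035201 − 425·48553024 = 1)

143649 6968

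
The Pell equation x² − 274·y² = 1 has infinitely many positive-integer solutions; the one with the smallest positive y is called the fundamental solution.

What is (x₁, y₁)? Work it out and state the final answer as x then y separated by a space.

√274 = [16; 1,1,4,4,1,1,32, …], period ℓ=7 (odd) → k=13
a_0=16:  p_0=16·1+0=16,  q_0=16·0+1=1
…
a_7=32:  p_7=32·1407+778=45802,  q_7=32·85+47=2767
…
a_11=4:  p_11=4·419253+93011=1770023,  q_11=4·25328+5619=106931
a_12=1:  p_12=1·1770023+419253=2189276,  q_12=1·106931+25328=132259
a_13=1:  p_13=1·2189276+1770023=3959299,  q_13=1·132259+106931=239190
(x₁, y₁) = (3959299, 239190);  3959299² − 274·239190² = 1 ✓

3959299 239190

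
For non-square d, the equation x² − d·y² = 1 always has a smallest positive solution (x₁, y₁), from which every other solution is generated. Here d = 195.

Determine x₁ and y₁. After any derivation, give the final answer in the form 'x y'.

[13; 1,26] for √195; ℓ=2 ⇒ convergent index 1
i=0: a=13 ⇒ p=13, q=1
i=1: a=1 ⇒ p=14, q=1
→ (14, 1).  Check: 14²=196, 195·1²=195, difference 1.

14 1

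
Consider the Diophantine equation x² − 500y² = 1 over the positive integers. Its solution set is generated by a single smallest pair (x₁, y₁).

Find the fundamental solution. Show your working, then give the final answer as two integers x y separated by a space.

930249 41602

√500 → a₀=22, period (2,1,3,2,1,…,1,2,44); ℓ=14 even so k=13
k=0  a_k=22  p_k/q_k = 22/1
…
k=2  a_k=1  p_k/q_k = 67/3
…
k=8  a_k=1  p_k/q_k = 15809/707
k=9  a_k=1  p_k/q_k = 30254/1353
k=10  a_k=2  p_k/q_k = 76317/3413
…
k=12  a_k=1  p_k/q_k = 335522/15005
k=13  a_k=2  p_k/q_k = 930249/41602
→ (930249, 41602).  Check: 930249²=865363202001, 500·41602²=865363202000, difference 1.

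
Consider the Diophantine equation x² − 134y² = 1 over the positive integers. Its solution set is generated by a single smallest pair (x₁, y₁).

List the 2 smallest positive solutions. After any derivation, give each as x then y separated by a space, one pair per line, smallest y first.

145925 12606
42588211249 3679061100

d=134: √d = [11; 1,1,2,1,3,…,1,1,22] (ℓ=14, even), read p_13/q_13
step 0: (11, 1)  from 11·(1,0) + (0,1)
step 1: (12, 1)  from 1·(11,1) + (1,0)
step 2: (23, 2)  from 1·(12,1) + (11,1)
step 3: (58, 5)  from 2·(23,2) + (12,1)
step 4: (81, 7)  from 1·(58,5) + (23,2)
…
step 6: (382, 33)  from 1·(301,26) + (81,7)
…
step 8: (4503, 389)  from 1·(4121,356) + (382,33)
…
step 10: (22133, 1912)  from 1·(17630,1523) + (4503,389)
step 11: (61896, 5347)  from 2·(22133,1912) + (17630,1523)
step 12: (84029, 7259)  from 1·(61896,5347) + (22133,1912)
step 13: (145925, 12606)  from 1·(84029,7259) + (61896,5347)
(x₁, y₁) = (145925, 12606);  145925² − 134·12606² = 1 ✓
(x_2, y_2) = (145925·145925 + 134·12606·12606, 145925·12606 + 12606·145925) = (42588211249, 3679061100)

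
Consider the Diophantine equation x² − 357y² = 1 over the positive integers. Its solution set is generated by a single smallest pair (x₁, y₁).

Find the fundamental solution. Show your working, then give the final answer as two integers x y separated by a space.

3401 180

√357 → a₀=18, period (1,8,2,8,1,36); ℓ=6 even so k=5
k=0  a_k=18  p_k/q_k = 18/1
…
k=2  a_k=8  p_k/q_k = 170/9
k=3  a_k=2  p_k/q_k = 359/19
k=4  a_k=8  p_k/q_k = 3042/161
k=5  a_k=1  p_k/q_k = 3401/180
(x₁, y₁) = (3401, 180);  3401² − 357·180² = 1 ✓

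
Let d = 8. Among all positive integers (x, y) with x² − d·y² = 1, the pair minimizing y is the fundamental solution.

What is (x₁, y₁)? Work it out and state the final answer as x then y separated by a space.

3 1

[2; 1,4] for √8; ℓ=2 ⇒ convergent index 1
step 0: (2, 1)  from 2·(1,0) + (0,1)
step 1: (3, 1)  from 1·(2,1) + (1,0)
→ (3, 1).  Check: 3²=9, 8·1²=8, difference 1.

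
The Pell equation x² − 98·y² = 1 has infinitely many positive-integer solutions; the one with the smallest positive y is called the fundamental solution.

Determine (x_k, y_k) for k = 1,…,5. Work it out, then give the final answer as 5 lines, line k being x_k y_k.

99 10
19601 1980
3880899 392030
768398401 77619960
152139002499 15368360050

[9; 1,8,1,18] for √98; ℓ=4 ⇒ convergent index 3
i=0: a=9 ⇒ p=9, q=1
i=1: a=1 ⇒ p=10, q=1
i=2: a=8 ⇒ p=89, q=9
i=3: a=1 ⇒ p=99, q=10
fundamental: x₁=99, y₁=10  (since 9801 − 98·100 = 1)
(99+10√98)^2 = 19601 + 1980√98
(99+10√98)^3 = 3880899 + 392030√98
(99+10√98)^4 = 768398401 + 77619960√98
(99+10√98)^5 = 152139002499 + 15368360050√98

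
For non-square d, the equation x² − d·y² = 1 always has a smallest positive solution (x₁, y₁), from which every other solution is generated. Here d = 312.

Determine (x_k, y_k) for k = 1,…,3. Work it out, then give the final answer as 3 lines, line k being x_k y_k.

√312 = [17; 1,1,1,34, …], period ℓ=4 (even) → k=3
k=0  a_k=17  p_k/q_k = 17/1
k=1  a_k=1  p_k/q_k = 18/1
k=2  a_k=1  p_k/q_k = 35/2
k=3  a_k=1  p_k/q_k = 53/3
(x₁, y₁) = (53, 3);  53² − 312·3² = 1 ✓
(x_2, y_2) = (53·53 + 312·3·3, 53·3 + 3·53) = (5617, 318)
(x_3, y_3) = (53·5617 + 312·3·318, 53·318 + 3·5617) = (595349, 33705)

53 3
5617 318
595349 33705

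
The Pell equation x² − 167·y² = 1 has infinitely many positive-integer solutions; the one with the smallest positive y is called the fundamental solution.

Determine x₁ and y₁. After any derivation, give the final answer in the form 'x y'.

168 13

[12; 1,11,1,24] for √167; ℓ=4 ⇒ convergent index 3
step 0: (12, 1)  from 12·(1,0) + (0,1)
…
step 2: (155, 12)  from 11·(13,1) + (12,1)
step 3: (168, 13)  from 1·(155,12) + (13,1)
→ (168, 13).  Check: 168²=28224, 167·13²=28223, difference 1.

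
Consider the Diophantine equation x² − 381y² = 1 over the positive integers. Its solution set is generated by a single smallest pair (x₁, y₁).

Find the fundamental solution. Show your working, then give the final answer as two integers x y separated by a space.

1015 52

√381 = [19; 1,1,12,1,1,38, …], period ℓ=6 (even) → k=5
a_0=19:  p_0=19·1+0=19,  q_0=19·0+1=1
a_1=1:  p_1=1·19+1=20,  q_1=1·1+0=1
a_2=1:  p_2=1·20+19=39,  q_2=1·1+1=2
a_3=12:  p_3=12·39+20=488,  q_3=12·2+1=25
a_4=1:  p_4=1·488+39=527,  q_4=1·25+2=27
a_5=1:  p_5=1·527+488=1015,  q_5=1·27+25=52
fundamental: x₁=1015, y₁=52  (since 1030225 − 381·2704 = 1)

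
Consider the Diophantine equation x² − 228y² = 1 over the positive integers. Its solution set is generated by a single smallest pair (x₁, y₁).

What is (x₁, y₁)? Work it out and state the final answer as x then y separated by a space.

151 10

[15; 10,30] for √228; ℓ=2 ⇒ convergent index 1
a_0=15:  p_0=15·1+0=15,  q_0=15·0+1=1
a_1=10:  p_1=10·15+1=151,  q_1=10·1+0=10
fundamental: x₁=151, y₁=10  (since 22801 − 228·100 = 1)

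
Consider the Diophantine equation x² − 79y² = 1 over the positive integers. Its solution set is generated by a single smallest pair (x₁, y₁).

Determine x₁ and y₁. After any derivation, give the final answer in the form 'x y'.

80 9

√79 → a₀=8, period (1,7,1,16); ℓ=4 even so k=3
k=0  a_k=8  p_k/q_k = 8/1
k=1  a_k=1  p_k/q_k = 9/1
k=2  a_k=7  p_k/q_k = 71/8
k=3  a_k=1  p_k/q_k = 80/9
→ (80, 9).  Check: 80²=6400, 79·9²=6399, difference 1.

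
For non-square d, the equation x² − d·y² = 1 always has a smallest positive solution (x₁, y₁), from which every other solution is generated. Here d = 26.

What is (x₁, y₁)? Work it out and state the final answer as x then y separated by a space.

51 10

[5; 10] for √26; ℓ=1 ⇒ convergent index 1
i=0: a=5 ⇒ p=5, q=1
i=1: a=10 ⇒ p=51, q=10
(x₁, y₁) = (51, 10);  51² − 26·10² = 1 ✓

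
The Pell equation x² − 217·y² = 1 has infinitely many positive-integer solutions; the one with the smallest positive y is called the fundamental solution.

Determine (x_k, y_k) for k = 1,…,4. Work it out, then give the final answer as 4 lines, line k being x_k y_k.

3844063 260952
29553640695937 2006231855952
227212113429087499999 15424163293772565000
1746835356769087211376615937 118582910847096488831334048

[14; 1,2,1,2,1,…,2,1,28] for √217; ℓ=16 ⇒ convergent index 15
k=0  a_k=14  p_k/q_k = 14/1
…
k=7  a_k=9  p_k/q_k = 3668/249
…
k=10  a_k=1  p_k/q_k = 154218/10469
…
k=12  a_k=2  p_k/q_k = 740980/50301
…
k=14  a_k=2  p_k/q_k = 2809702/190735
k=15  a_k=1  p_k/q_k = 3844063/260952
→ (3844063, 260952).  Check: 3844063²=14776820347969, 217·260952²=14776820347968, difference 1.
n=2: (3844063,260952)∘(3844063,260952) = (3844063·3844063+217·260952·260952, 3844063·260952+260952·3844063) = (29553640695937,2006231855952)
n=3: (29553640695937,2006231855952)∘(3844063,260952) = (3844063·29553640695937+217·260952·2006231855952, 3844063·2006231855952+260952·29553640695937) = (227212113429087499999,15424163293772565000)
n=4: (227212113429087499999,15424163293772565000)∘(3844063,260952) = (3844063·227212113429087499999+217·260952·15424163293772565000, 3844063·15424163293772565000+260952·227212113429087499999) = (1746835356769087211376615937,118582910847096488831334048)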